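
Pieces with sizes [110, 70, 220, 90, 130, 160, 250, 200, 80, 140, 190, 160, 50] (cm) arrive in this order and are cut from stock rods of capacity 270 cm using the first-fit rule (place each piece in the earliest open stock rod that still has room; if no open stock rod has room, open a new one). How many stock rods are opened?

  110 → stock rod 1 (new)  [load 110/270]
  70 → stock rod 1  [load 180/270]
  220 → stock rod 2 (new)  [load 220/270]
  90 → stock rod 1  [load 270/270]
  130 → stock rod 3 (new)  [load 130/270]
  160 → stock rod 4 (new)  [load 160/270]
  250 → stock rod 5 (new)  [load 250/270]
  200 → stock rod 6 (new)  [load 200/270]
  80 → stock rod 3  [load 210/270]
  140 → stock rod 7 (new)  [load 140/270]
  190 → stock rod 8 (new)  [load 190/270]
  160 → stock rod 9 (new)  [load 160/270]
  50 → stock rod 2  [load 270/270]
9 stock rods opened.

9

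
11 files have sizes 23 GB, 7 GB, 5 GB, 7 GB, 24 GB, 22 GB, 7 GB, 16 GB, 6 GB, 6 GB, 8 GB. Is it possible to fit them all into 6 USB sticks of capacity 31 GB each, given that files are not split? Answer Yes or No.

Yes

A valid assignment using 5 USB sticks:
  USB stick 1: 24 + 7 = 31
  USB stick 2: 23 + 8 = 31
  USB stick 3: 22 + 7 = 29
  USB stick 4: 16 + 7 + 6 = 29
  USB stick 5: 6 + 5 = 11
That uses only 5 ≤ 6, so 6 USB sticks are enough.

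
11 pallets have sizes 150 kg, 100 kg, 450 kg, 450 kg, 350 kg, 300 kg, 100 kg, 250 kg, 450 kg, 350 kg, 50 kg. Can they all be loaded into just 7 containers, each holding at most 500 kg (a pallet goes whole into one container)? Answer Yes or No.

A valid assignment using 7 containers:
  container 1: 450 + 50 = 500
  container 2: 450 = 450
  container 3: 450 = 450
  container 4: 350 + 150 = 500
  container 5: 350 + 100 = 450
  container 6: 300 + 100 = 400
  container 7: 250 = 250
Every load is within 500 kg, so 7 containers suffice.

Yes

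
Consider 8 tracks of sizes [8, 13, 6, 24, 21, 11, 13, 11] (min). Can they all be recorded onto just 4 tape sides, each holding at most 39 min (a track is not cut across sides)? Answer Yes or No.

A valid assignment using 3 tape sides:
  side 1: 24 + 13 = 37
  side 2: 21 + 13 = 34
  side 3: 11 + 11 + 8 + 6 = 36
That uses only 3 ≤ 4, so 4 tape sides are enough.

Yes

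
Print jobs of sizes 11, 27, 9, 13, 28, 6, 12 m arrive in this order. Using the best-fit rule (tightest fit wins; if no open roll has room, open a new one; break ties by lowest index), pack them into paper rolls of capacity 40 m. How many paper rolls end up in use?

3

  11 → roll 1 (new)  [load 11/40]
  27 → roll 1  [load 38/40]
  9 → roll 2 (new)  [load 9/40]
  13 → roll 2  [load 22/40]
  28 → roll 3 (new)  [load 28/40]
  6 → roll 3  [load 34/40]
  12 → roll 2  [load 34/40]
3 paper rolls opened.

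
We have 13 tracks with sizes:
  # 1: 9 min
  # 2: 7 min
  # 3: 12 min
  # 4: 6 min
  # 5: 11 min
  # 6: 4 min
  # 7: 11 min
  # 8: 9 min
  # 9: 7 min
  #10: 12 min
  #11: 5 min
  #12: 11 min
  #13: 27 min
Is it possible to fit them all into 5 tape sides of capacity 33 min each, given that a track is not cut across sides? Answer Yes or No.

A valid assignment using 4 tape sides:
  side 1: 27 + 6 = 33
  side 2: 12 + 12 + 9 = 33
  side 3: 11 + 11 + 11 = 33
  side 4: 9 + 7 + 7 + 5 + 4 = 32
That uses only 4 ≤ 5, so 5 tape sides are enough.

Yes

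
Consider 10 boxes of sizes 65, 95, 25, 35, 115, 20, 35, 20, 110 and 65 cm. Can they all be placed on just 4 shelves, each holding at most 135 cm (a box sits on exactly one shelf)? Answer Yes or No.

Total = 585 cm; ⌈585/135⌉ = 5.
At least 5 shelves are required, but only 4 are allowed.

No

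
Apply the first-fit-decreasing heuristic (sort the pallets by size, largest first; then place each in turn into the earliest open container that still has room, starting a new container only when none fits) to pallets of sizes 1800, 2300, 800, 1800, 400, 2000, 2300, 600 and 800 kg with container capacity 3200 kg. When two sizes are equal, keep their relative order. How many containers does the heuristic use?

Sorted descending: 2300, 2300, 2000, 1800, 1800, 800, 800, 600, 400.
  2300 → container 1 (new)  [load 2300/3200]
  2300 → container 2 (new)  [load 2300/3200]
  2000 → container 3 (new)  [load 2000/3200]
  1800 → container 4 (new)  [load 1800/3200]
  1800 → container 5 (new)  [load 1800/3200]
  800 → container 1  [load 3100/3200]
  800 → container 2  [load 3100/3200]
  600 → container 3  [load 2600/3200]
  400 → container 3  [load 3000/3200]
5 containers opened.

5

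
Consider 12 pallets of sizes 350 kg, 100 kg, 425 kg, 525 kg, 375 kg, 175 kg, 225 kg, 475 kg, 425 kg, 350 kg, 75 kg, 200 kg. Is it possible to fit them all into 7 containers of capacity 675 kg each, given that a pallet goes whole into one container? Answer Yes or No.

Yes

A valid assignment using 7 containers:
  container 1: 525 + 100 = 625
  container 2: 475 + 200 = 675
  container 3: 425 + 225 = 650
  container 4: 425 + 175 + 75 = 675
  container 5: 375 = 375
  container 6: 350 = 350
  container 7: 350 = 350
Every load is within 675 kg, so 7 containers suffice.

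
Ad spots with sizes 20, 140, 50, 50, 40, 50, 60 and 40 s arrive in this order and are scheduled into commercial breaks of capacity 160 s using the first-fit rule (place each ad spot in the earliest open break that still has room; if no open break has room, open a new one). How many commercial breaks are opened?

  20 → break 1 (new)  [load 20/160]
  140 → break 1  [load 160/160]
  50 → break 2 (new)  [load 50/160]
  50 → break 2  [load 100/160]
  40 → break 2  [load 140/160]
  50 → break 3 (new)  [load 50/160]
  60 → break 3  [load 110/160]
  40 → break 3  [load 150/160]
3 commercial breaks opened.

3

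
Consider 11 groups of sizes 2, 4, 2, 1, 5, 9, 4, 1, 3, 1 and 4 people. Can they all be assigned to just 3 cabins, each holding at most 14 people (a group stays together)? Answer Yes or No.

Yes

A valid assignment using 3 cabins:
  cabin 1: 9 + 5 = 14
  cabin 2: 4 + 4 + 4 + 2 = 14
  cabin 3: 3 + 2 + 1 + 1 + 1 = 8
Every load is within 14 people, so 3 cabins suffice.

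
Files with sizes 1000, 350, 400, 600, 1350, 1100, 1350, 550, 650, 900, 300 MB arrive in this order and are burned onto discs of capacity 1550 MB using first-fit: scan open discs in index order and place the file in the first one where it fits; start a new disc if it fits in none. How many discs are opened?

6

  1000 → disc 1 (new)  [load 1000/1550]
  350 → disc 1  [load 1350/1550]
  400 → disc 2 (new)  [load 400/1550]
  600 → disc 2  [load 1000/1550]
  1350 → disc 3 (new)  [load 1350/1550]
  1100 → disc 4 (new)  [load 1100/1550]
  1350 → disc 5 (new)  [load 1350/1550]
  550 → disc 2  [load 1550/1550]
  650 → disc 6 (new)  [load 650/1550]
  900 → disc 6  [load 1550/1550]
  300 → disc 4  [load 1400/1550]
6 discs opened.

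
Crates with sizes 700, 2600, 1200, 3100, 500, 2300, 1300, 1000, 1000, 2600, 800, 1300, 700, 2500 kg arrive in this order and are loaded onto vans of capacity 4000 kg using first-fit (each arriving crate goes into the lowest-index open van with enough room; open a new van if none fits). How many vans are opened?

6

  700 → van 1 (new)  [load 700/4000]
  2600 → van 1  [load 3300/4000]
  1200 → van 2 (new)  [load 1200/4000]
  3100 → van 3 (new)  [load 3100/4000]
  500 → van 1  [load 3800/4000]
  2300 → van 2  [load 3500/4000]
  1300 → van 4 (new)  [load 1300/4000]
  1000 → van 4  [load 2300/4000]
  1000 → van 4  [load 3300/4000]
  2600 → van 5 (new)  [load 2600/4000]
  800 → van 3  [load 3900/4000]
  1300 → van 5  [load 3900/4000]
  700 → van 4  [load 4000/4000]
  2500 → van 6 (new)  [load 2500/4000]
6 vans opened.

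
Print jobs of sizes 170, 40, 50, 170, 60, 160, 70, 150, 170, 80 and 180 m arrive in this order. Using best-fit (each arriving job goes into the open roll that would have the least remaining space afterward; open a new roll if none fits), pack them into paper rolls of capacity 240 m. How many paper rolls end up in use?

7

  170 → roll 1 (new)  [load 170/240]
  40 → roll 1  [load 210/240]
  50 → roll 2 (new)  [load 50/240]
  170 → roll 2  [load 220/240]
  60 → roll 3 (new)  [load 60/240]
  160 → roll 3  [load 220/240]
  70 → roll 4 (new)  [load 70/240]
  150 → roll 4  [load 220/240]
  170 → roll 5 (new)  [load 170/240]
  80 → roll 6 (new)  [load 80/240]
  180 → roll 7 (new)  [load 180/240]
7 paper rolls opened.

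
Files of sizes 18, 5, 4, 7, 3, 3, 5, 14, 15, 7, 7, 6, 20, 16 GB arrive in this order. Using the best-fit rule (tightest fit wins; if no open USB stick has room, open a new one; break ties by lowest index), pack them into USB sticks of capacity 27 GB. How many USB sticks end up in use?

  18 → USB stick 1 (new)  [load 18/27]
  5 → USB stick 1  [load 23/27]
  4 → USB stick 1  [load 27/27]
  7 → USB stick 2 (new)  [load 7/27]
  3 → USB stick 2  [load 10/27]
  3 → USB stick 2  [load 13/27]
  5 → USB stick 2  [load 18/27]
  14 → USB stick 3 (new)  [load 14/27]
  15 → USB stick 4 (new)  [load 15/27]
  7 → USB stick 2  [load 25/27]
  7 → USB stick 4  [load 22/27]
  6 → USB stick 3  [load 20/27]
  20 → USB stick 5 (new)  [load 20/27]
  16 → USB stick 6 (new)  [load 16/27]
6 USB sticks opened.

6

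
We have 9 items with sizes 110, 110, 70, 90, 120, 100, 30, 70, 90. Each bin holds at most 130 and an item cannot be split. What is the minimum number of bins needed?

8

Total = 120 + 110 + 110 + 100 + 90 + 90 + 70 + 70 + 30 = 790.
Lower bound: ⌈790/130⌉ = 7 bins.
Also, 8 items each exceed 65, and no two of those can share a bin, so at least 8 bins are needed.
A packing using 8 bins:
  bin 1: 120 = 120
  bin 2: 110 = 110
  bin 3: 110 = 110
  bin 4: 100 + 30 = 130
  bin 5: 90 = 90
  bin 6: 90 = 90
  bin 7: 70 = 70
  bin 8: 70 = 70
This matches the lower bound, so 8 is optimal.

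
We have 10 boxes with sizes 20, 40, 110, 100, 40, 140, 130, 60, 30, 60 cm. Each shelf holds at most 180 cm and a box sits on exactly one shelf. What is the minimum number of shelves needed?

Total = 140 + 130 + 110 + 100 + 60 + 60 + 40 + 40 + 30 + 20 = 730 cm.
Lower bound: ⌈730/180⌉ = 5 shelves.
A packing using 5 shelves:
  shelf 1: 140 + 40 = 180
  shelf 2: 130 + 40 = 170
  shelf 3: 110 + 60 = 170
  shelf 4: 100 + 60 + 20 = 180
  shelf 5: 30 = 30
This matches the lower bound, so 5 is optimal.

5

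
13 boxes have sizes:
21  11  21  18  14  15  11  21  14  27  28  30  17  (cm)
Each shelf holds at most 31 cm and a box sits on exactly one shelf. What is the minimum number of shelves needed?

10

Total = 30 + 28 + 27 + 21 + 21 + 21 + 18 + 17 + 15 + 14 + 14 + 11 + 11 = 248 cm.
Lower bound: ⌈248/31⌉ = 8 shelves.
A packing using 10 shelves:
  shelf 1: 30 = 30
  shelf 2: 28 = 28
  shelf 3: 27 = 27
  shelf 4: 21 = 21
  shelf 5: 21 = 21
  shelf 6: 21 = 21
  shelf 7: 18 + 11 = 29
  shelf 8: 17 + 14 = 31
  shelf 9: 15 + 14 = 29
  shelf 10: 11 = 11
No arrangement into 9 shelves stays within capacity, so 10 is optimal.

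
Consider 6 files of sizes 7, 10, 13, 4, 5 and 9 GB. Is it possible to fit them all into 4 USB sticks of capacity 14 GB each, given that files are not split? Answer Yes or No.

Yes

A valid assignment using 4 USB sticks:
  USB stick 1: 13 = 13
  USB stick 2: 10 + 4 = 14
  USB stick 3: 9 + 5 = 14
  USB stick 4: 7 = 7
Every load is within 14 GB, so 4 USB sticks suffice.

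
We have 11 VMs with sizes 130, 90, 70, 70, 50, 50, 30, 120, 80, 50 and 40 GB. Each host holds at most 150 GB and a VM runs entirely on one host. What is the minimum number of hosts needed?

6

Total = 130 + 120 + 90 + 80 + 70 + 70 + 50 + 50 + 50 + 40 + 30 = 780 GB.
Lower bound: ⌈780/150⌉ = 6 hosts.
A packing using 6 hosts:
  host 1: 130 = 130
  host 2: 120 + 30 = 150
  host 3: 90 + 50 = 140
  host 4: 80 + 70 = 150
  host 5: 70 + 50 = 120
  host 6: 50 + 40 = 90
This matches the lower bound, so 6 is optimal.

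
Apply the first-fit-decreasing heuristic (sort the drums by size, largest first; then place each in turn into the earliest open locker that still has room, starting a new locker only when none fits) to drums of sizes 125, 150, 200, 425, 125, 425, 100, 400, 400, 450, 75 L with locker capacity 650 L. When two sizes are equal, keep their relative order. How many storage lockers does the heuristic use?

5

Sorted descending: 450, 425, 425, 400, 400, 200, 150, 125, 125, 100, 75.
  450 → locker 1 (new)  [load 450/650]
  425 → locker 2 (new)  [load 425/650]
  425 → locker 3 (new)  [load 425/650]
  400 → locker 4 (new)  [load 400/650]
  400 → locker 5 (new)  [load 400/650]
  200 → locker 1  [load 650/650]
  150 → locker 2  [load 575/650]
  125 → locker 3  [load 550/650]
  125 → locker 4  [load 525/650]
  100 → locker 3  [load 650/650]
  75 → locker 2  [load 650/650]
5 storage lockers opened.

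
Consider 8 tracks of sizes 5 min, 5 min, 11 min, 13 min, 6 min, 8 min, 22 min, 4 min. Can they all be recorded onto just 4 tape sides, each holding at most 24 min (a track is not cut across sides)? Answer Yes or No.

A valid assignment using 4 tape sides:
  side 1: 22 = 22
  side 2: 13 + 11 = 24
  side 3: 8 + 6 + 5 + 5 = 24
  side 4: 4 = 4
Every load is within 24 min, so 4 tape sides suffice.

Yes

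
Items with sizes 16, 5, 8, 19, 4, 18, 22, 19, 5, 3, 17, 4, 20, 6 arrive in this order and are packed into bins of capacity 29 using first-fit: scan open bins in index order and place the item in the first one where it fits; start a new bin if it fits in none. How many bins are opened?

  16 → bin 1 (new)  [load 16/29]
  5 → bin 1  [load 21/29]
  8 → bin 1  [load 29/29]
  19 → bin 2 (new)  [load 19/29]
  4 → bin 2  [load 23/29]
  18 → bin 3 (new)  [load 18/29]
  22 → bin 4 (new)  [load 22/29]
  19 → bin 5 (new)  [load 19/29]
  5 → bin 2  [load 28/29]
  3 → bin 3  [load 21/29]
  17 → bin 6 (new)  [load 17/29]
  4 → bin 3  [load 25/29]
  20 → bin 7 (new)  [load 20/29]
  6 → bin 4  [load 28/29]
7 bins opened.

7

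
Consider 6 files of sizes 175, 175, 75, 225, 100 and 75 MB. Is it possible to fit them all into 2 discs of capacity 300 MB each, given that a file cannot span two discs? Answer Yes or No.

Total = 825 MB; ⌈825/300⌉ = 3.
At least 3 discs are required, but only 2 are allowed.

No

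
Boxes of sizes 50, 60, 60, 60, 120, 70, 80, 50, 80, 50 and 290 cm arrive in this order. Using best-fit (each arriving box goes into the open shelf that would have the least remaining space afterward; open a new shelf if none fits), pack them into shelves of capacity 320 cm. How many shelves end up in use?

  50 → shelf 1 (new)  [load 50/320]
  60 → shelf 1  [load 110/320]
  60 → shelf 1  [load 170/320]
  60 → shelf 1  [load 230/320]
  120 → shelf 2 (new)  [load 120/320]
  70 → shelf 1  [load 300/320]
  80 → shelf 2  [load 200/320]
  50 → shelf 2  [load 250/320]
  80 → shelf 3 (new)  [load 80/320]
  50 → shelf 2  [load 300/320]
  290 → shelf 4 (new)  [load 290/320]
4 shelves opened.

4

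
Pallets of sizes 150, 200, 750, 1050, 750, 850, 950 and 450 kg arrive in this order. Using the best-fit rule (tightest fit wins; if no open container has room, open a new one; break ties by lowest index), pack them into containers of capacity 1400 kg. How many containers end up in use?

  150 → container 1 (new)  [load 150/1400]
  200 → container 1  [load 350/1400]
  750 → container 1  [load 1100/1400]
  1050 → container 2 (new)  [load 1050/1400]
  750 → container 3 (new)  [load 750/1400]
  850 → container 4 (new)  [load 850/1400]
  950 → container 5 (new)  [load 950/1400]
  450 → container 5  [load 1400/1400]
5 containers opened.

5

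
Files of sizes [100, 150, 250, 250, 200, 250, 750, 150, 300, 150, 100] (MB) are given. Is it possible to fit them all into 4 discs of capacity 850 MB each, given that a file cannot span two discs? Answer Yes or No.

Yes

A valid assignment using 4 discs:
  disc 1: 750 + 100 = 850
  disc 2: 300 + 250 + 250 = 800
  disc 3: 250 + 200 + 150 + 150 + 100 = 850
  disc 4: 150 = 150
Every load is within 850 MB, so 4 discs suffice.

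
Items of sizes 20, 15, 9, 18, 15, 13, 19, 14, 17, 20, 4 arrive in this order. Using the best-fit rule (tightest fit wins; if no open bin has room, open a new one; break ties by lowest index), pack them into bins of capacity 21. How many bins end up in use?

10

  20 → bin 1 (new)  [load 20/21]
  15 → bin 2 (new)  [load 15/21]
  9 → bin 3 (new)  [load 9/21]
  18 → bin 4 (new)  [load 18/21]
  15 → bin 5 (new)  [load 15/21]
  13 → bin 6 (new)  [load 13/21]
  19 → bin 7 (new)  [load 19/21]
  14 → bin 8 (new)  [load 14/21]
  17 → bin 9 (new)  [load 17/21]
  20 → bin 10 (new)  [load 20/21]
  4 → bin 9  [load 21/21]
10 bins opened.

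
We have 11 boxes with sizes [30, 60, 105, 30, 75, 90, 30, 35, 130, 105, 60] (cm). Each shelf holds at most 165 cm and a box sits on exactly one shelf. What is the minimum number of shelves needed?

Total = 130 + 105 + 105 + 90 + 75 + 60 + 60 + 35 + 30 + 30 + 30 = 750 cm.
Lower bound: ⌈750/165⌉ = 5 shelves.
A packing using 5 shelves:
  shelf 1: 130 + 35 = 165
  shelf 2: 105 + 60 = 165
  shelf 3: 105 + 60 = 165
  shelf 4: 90 + 75 = 165
  shelf 5: 30 + 30 + 30 = 90
This matches the lower bound, so 5 is optimal.

5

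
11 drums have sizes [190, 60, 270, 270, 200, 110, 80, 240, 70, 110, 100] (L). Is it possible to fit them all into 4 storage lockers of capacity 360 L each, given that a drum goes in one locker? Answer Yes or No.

No

Total = 1700 L; ⌈1700/360⌉ = 5.
At least 5 storage lockers are required, but only 4 are allowed.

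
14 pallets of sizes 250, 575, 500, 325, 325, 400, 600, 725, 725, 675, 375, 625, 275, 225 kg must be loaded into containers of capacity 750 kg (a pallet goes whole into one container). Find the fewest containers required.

Total = 725 + 725 + 675 + 625 + 600 + 575 + 500 + 400 + 375 + 325 + 325 + 275 + 250 + 225 = 6600 kg.
Lower bound: ⌈6600/750⌉ = 9 containers.
A packing using 10 containers:
  container 1: 725 = 725
  container 2: 725 = 725
  container 3: 675 = 675
  container 4: 625 = 625
  container 5: 600 = 600
  container 6: 575 = 575
  container 7: 500 + 250 = 750
  container 8: 400 + 325 = 725
  container 9: 375 + 325 = 700
  container 10: 275 + 225 = 500
No arrangement into 9 containers stays within capacity, so 10 is optimal.

10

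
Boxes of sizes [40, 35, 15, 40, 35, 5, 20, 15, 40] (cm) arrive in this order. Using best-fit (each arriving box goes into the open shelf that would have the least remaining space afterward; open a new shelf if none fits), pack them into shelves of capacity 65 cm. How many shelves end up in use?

  40 → shelf 1 (new)  [load 40/65]
  35 → shelf 2 (new)  [load 35/65]
  15 → shelf 1  [load 55/65]
  40 → shelf 3 (new)  [load 40/65]
  35 → shelf 4 (new)  [load 35/65]
  5 → shelf 1  [load 60/65]
  20 → shelf 3  [load 60/65]
  15 → shelf 2  [load 50/65]
  40 → shelf 5 (new)  [load 40/65]
5 shelves opened.

5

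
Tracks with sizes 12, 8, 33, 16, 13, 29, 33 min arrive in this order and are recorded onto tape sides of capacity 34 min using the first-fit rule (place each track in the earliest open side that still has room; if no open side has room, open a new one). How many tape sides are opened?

  12 → side 1 (new)  [load 12/34]
  8 → side 1  [load 20/34]
  33 → side 2 (new)  [load 33/34]
  16 → side 3 (new)  [load 16/34]
  13 → side 1  [load 33/34]
  29 → side 4 (new)  [load 29/34]
  33 → side 5 (new)  [load 33/34]
5 tape sides opened.

5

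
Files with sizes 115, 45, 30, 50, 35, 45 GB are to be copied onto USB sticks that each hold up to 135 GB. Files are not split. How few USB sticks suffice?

3

Total = 115 + 50 + 45 + 45 + 35 + 30 = 320 GB.
Lower bound: ⌈320/135⌉ = 3 USB sticks.
A packing using 3 USB sticks:
  USB stick 1: 115 = 115
  USB stick 2: 50 + 45 + 35 = 130
  USB stick 3: 45 + 30 = 75
This matches the lower bound, so 3 is optimal.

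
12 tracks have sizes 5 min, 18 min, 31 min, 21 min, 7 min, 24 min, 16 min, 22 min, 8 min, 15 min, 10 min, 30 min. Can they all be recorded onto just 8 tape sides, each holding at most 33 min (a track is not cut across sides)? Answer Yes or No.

Yes

A valid assignment using 7 tape sides:
  side 1: 31 = 31
  side 2: 30 = 30
  side 3: 24 + 8 = 32
  side 4: 22 + 10 = 32
  side 5: 21 + 7 + 5 = 33
  side 6: 18 + 15 = 33
  side 7: 16 = 16
That uses only 7 ≤ 8, so 8 tape sides are enough.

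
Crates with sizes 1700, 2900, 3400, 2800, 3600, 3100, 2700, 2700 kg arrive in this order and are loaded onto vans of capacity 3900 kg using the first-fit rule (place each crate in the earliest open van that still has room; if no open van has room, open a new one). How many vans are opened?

8

  1700 → van 1 (new)  [load 1700/3900]
  2900 → van 2 (new)  [load 2900/3900]
  3400 → van 3 (new)  [load 3400/3900]
  2800 → van 4 (new)  [load 2800/3900]
  3600 → van 5 (new)  [load 3600/3900]
  3100 → van 6 (new)  [load 3100/3900]
  2700 → van 7 (new)  [load 2700/3900]
  2700 → van 8 (new)  [load 2700/3900]
8 vans opened.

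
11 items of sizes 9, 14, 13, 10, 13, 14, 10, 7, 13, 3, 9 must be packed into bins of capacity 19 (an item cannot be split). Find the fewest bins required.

8

Total = 14 + 14 + 13 + 13 + 13 + 10 + 10 + 9 + 9 + 7 + 3 = 115.
Lower bound: ⌈115/19⌉ = 7 bins.
A packing using 8 bins:
  bin 1: 14 + 3 = 17
  bin 2: 14 = 14
  bin 3: 13 = 13
  bin 4: 13 = 13
  bin 5: 13 = 13
  bin 6: 10 + 9 = 19
  bin 7: 10 + 9 = 19
  bin 8: 7 = 7
No arrangement into 7 bins stays within capacity, so 8 is optimal.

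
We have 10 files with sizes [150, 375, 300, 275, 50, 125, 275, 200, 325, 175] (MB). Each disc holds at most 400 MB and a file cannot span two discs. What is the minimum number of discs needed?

Total = 375 + 325 + 300 + 275 + 275 + 200 + 175 + 150 + 125 + 50 = 2250 MB.
Lower bound: ⌈2250/400⌉ = 6 discs.
A packing using 7 discs:
  disc 1: 375 = 375
  disc 2: 325 + 50 = 375
  disc 3: 300 = 300
  disc 4: 275 + 125 = 400
  disc 5: 275 = 275
  disc 6: 200 + 175 = 375
  disc 7: 150 = 150
No arrangement into 6 discs stays within capacity, so 7 is optimal.

7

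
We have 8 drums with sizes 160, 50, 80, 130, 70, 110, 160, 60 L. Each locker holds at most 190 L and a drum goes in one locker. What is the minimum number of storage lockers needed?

Total = 160 + 160 + 130 + 110 + 80 + 70 + 60 + 50 = 820 L.
Lower bound: ⌈820/190⌉ = 5 storage lockers.
A packing using 5 storage lockers:
  locker 1: 160 = 160
  locker 2: 160 = 160
  locker 3: 130 + 60 = 190
  locker 4: 110 + 80 = 190
  locker 5: 70 + 50 = 120
This matches the lower bound, so 5 is optimal.

5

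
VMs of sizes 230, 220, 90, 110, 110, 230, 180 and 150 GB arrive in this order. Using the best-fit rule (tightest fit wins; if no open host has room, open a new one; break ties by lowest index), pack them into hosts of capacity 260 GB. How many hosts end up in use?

6

  230 → host 1 (new)  [load 230/260]
  220 → host 2 (new)  [load 220/260]
  90 → host 3 (new)  [load 90/260]
  110 → host 3  [load 200/260]
  110 → host 4 (new)  [load 110/260]
  230 → host 5 (new)  [load 230/260]
  180 → host 6 (new)  [load 180/260]
  150 → host 4  [load 260/260]
6 hosts opened.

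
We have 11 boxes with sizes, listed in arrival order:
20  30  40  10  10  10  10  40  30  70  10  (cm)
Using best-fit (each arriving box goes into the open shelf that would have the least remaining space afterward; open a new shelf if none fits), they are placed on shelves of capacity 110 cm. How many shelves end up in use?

3

  20 → shelf 1 (new)  [load 20/110]
  30 → shelf 1  [load 50/110]
  40 → shelf 1  [load 90/110]
  10 → shelf 1  [load 100/110]
  10 → shelf 1  [load 110/110]
  10 → shelf 2 (new)  [load 10/110]
  10 → shelf 2  [load 20/110]
  40 → shelf 2  [load 60/110]
  30 → shelf 2  [load 90/110]
  70 → shelf 3 (new)  [load 70/110]
  10 → shelf 2  [load 100/110]
3 shelves opened.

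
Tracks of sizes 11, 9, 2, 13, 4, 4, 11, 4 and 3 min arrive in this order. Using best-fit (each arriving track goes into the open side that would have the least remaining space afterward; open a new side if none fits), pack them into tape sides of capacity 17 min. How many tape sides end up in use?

  11 → side 1 (new)  [load 11/17]
  9 → side 2 (new)  [load 9/17]
  2 → side 1  [load 13/17]
  13 → side 3 (new)  [load 13/17]
  4 → side 1  [load 17/17]
  4 → side 3  [load 17/17]
  11 → side 4 (new)  [load 11/17]
  4 → side 4  [load 15/17]
  3 → side 2  [load 12/17]
4 tape sides opened.

4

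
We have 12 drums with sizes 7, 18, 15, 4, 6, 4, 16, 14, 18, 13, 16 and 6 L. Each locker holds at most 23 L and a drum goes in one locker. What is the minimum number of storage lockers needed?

7

Total = 18 + 18 + 16 + 16 + 15 + 14 + 13 + 7 + 6 + 6 + 4 + 4 = 137 L.
Lower bound: ⌈137/23⌉ = 6 storage lockers.
Also, 7 drums each exceed 23/2 L, and no two of those can share a locker, so at least 7 storage lockers are needed.
A packing using 7 storage lockers:
  locker 1: 18 + 4 = 22
  locker 2: 18 + 4 = 22
  locker 3: 16 + 7 = 23
  locker 4: 16 + 6 = 22
  locker 5: 15 + 6 = 21
  locker 6: 14 = 14
  locker 7: 13 = 13
This matches the lower bound, so 7 is optimal.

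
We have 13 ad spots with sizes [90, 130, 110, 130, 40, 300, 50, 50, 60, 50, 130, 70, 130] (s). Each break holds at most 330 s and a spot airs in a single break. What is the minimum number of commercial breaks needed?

Total = 300 + 130 + 130 + 130 + 130 + 110 + 90 + 70 + 60 + 50 + 50 + 50 + 40 = 1340 s.
Lower bound: ⌈1340/330⌉ = 5 commercial breaks.
A packing using 5 commercial breaks:
  break 1: 300 = 300
  break 2: 130 + 130 + 70 = 330
  break 3: 130 + 130 + 60 = 320
  break 4: 110 + 90 + 50 + 50 = 300
  break 5: 50 + 40 = 90
This matches the lower bound, so 5 is optimal.

5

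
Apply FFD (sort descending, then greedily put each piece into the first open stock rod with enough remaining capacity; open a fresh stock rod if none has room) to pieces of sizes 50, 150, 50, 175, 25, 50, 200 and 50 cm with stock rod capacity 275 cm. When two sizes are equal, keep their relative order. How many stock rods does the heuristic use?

Sorted descending: 200, 175, 150, 50, 50, 50, 50, 25.
  200 → stock rod 1 (new)  [load 200/275]
  175 → stock rod 2 (new)  [load 175/275]
  150 → stock rod 3 (new)  [load 150/275]
  50 → stock rod 1  [load 250/275]
  50 → stock rod 2  [load 225/275]
  50 → stock rod 2  [load 275/275]
  50 → stock rod 3  [load 200/275]
  25 → stock rod 1  [load 275/275]
3 stock rods opened.

3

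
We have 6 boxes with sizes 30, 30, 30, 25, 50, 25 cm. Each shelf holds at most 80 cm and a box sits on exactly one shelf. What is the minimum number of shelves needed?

3

Total = 50 + 30 + 30 + 30 + 25 + 25 = 190 cm.
Lower bound: ⌈190/80⌉ = 3 shelves.
A packing using 3 shelves:
  shelf 1: 50 + 30 = 80
  shelf 2: 30 + 30 = 60
  shelf 3: 25 + 25 = 50
This matches the lower bound, so 3 is optimal.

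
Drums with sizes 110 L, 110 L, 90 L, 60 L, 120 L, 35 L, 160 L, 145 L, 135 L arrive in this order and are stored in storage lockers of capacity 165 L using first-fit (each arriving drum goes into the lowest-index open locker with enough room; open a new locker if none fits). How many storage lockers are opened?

7

  110 → locker 1 (new)  [load 110/165]
  110 → locker 2 (new)  [load 110/165]
  90 → locker 3 (new)  [load 90/165]
  60 → locker 3  [load 150/165]
  120 → locker 4 (new)  [load 120/165]
  35 → locker 1  [load 145/165]
  160 → locker 5 (new)  [load 160/165]
  145 → locker 6 (new)  [load 145/165]
  135 → locker 7 (new)  [load 135/165]
7 storage lockers opened.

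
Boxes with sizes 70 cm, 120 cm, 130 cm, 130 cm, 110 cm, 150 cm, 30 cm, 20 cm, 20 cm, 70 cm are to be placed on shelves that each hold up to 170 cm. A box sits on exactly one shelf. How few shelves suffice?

6

Total = 150 + 130 + 130 + 120 + 110 + 70 + 70 + 30 + 20 + 20 = 850 cm.
Lower bound: ⌈850/170⌉ = 5 shelves.
A packing using 6 shelves:
  shelf 1: 150 + 20 = 170
  shelf 2: 130 + 30 = 160
  shelf 3: 130 + 20 = 150
  shelf 4: 120 = 120
  shelf 5: 110 = 110
  shelf 6: 70 + 70 = 140
No arrangement into 5 shelves stays within capacity, so 6 is optimal.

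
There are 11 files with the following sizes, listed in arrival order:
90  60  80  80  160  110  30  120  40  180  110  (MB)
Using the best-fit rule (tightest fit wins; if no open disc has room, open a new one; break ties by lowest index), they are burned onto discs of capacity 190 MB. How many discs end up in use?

7

  90 → disc 1 (new)  [load 90/190]
  60 → disc 1  [load 150/190]
  80 → disc 2 (new)  [load 80/190]
  80 → disc 2  [load 160/190]
  160 → disc 3 (new)  [load 160/190]
  110 → disc 4 (new)  [load 110/190]
  30 → disc 2  [load 190/190]
  120 → disc 5 (new)  [load 120/190]
  40 → disc 1  [load 190/190]
  180 → disc 6 (new)  [load 180/190]
  110 → disc 7 (new)  [load 110/190]
7 discs opened.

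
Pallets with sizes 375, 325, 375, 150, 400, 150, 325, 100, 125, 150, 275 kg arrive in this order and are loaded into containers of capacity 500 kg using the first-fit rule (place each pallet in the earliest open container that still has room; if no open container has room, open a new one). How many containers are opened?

6

  375 → container 1 (new)  [load 375/500]
  325 → container 2 (new)  [load 325/500]
  375 → container 3 (new)  [load 375/500]
  150 → container 2  [load 475/500]
  400 → container 4 (new)  [load 400/500]
  150 → container 5 (new)  [load 150/500]
  325 → container 5  [load 475/500]
  100 → container 1  [load 475/500]
  125 → container 3  [load 500/500]
  150 → container 6 (new)  [load 150/500]
  275 → container 6  [load 425/500]
6 containers opened.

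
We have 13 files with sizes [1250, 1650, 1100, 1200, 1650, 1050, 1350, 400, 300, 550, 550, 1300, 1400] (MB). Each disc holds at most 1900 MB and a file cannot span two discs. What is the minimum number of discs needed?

9

Total = 1650 + 1650 + 1400 + 1350 + 1300 + 1250 + 1200 + 1100 + 1050 + 550 + 550 + 400 + 300 = 13750 MB.
Lower bound: ⌈13750/1900⌉ = 8 discs.
Also, 9 files each exceed 950 MB, and no two of those can share a disc, so at least 9 discs are needed.
A packing using 9 discs:
  disc 1: 1650 = 1650
  disc 2: 1650 = 1650
  disc 3: 1400 + 400 = 1800
  disc 4: 1350 + 550 = 1900
  disc 5: 1300 + 550 = 1850
  disc 6: 1250 + 300 = 1550
  disc 7: 1200 = 1200
  disc 8: 1100 = 1100
  disc 9: 1050 = 1050
This matches the lower bound, so 9 is optimal.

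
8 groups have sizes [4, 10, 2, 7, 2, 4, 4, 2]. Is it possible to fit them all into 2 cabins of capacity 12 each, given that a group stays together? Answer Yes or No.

No

Total = 35; ⌈35/12⌉ = 3.
At least 3 cabins are required, but only 2 are allowed.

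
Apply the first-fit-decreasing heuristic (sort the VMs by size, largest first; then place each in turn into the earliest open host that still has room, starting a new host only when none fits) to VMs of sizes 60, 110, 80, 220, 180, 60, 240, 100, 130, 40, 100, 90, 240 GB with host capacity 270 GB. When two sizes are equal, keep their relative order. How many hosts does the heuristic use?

Sorted descending: 240, 240, 220, 180, 130, 110, 100, 100, 90, 80, 60, 60, 40.
  240 → host 1 (new)  [load 240/270]
  240 → host 2 (new)  [load 240/270]
  220 → host 3 (new)  [load 220/270]
  180 → host 4 (new)  [load 180/270]
  130 → host 5 (new)  [load 130/270]
  110 → host 5  [load 240/270]
  100 → host 6 (new)  [load 100/270]
  100 → host 6  [load 200/270]
  90 → host 4  [load 270/270]
  80 → host 7 (new)  [load 80/270]
  60 → host 6  [load 260/270]
  60 → host 7  [load 140/270]
  40 → host 3  [load 260/270]
7 hosts opened.

7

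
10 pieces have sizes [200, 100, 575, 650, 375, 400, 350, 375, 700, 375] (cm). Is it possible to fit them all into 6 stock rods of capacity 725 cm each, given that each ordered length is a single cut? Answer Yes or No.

No

Total = 4100 cm; ⌈4100/725⌉ = 6.
7 pieces each exceed half the capacity and cannot share a stock rod, forcing at least 7 stock rods.
At least 7 stock rods are required, but only 6 are allowed.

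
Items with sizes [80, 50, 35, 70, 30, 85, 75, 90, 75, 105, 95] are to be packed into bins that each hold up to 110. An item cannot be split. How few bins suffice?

Total = 105 + 95 + 90 + 85 + 80 + 75 + 75 + 70 + 50 + 35 + 30 = 790.
Lower bound: ⌈790/110⌉ = 8 bins.
A packing using 9 bins:
  bin 1: 105 = 105
  bin 2: 95 = 95
  bin 3: 90 = 90
  bin 4: 85 = 85
  bin 5: 80 + 30 = 110
  bin 6: 75 + 35 = 110
  bin 7: 75 = 75
  bin 8: 70 = 70
  bin 9: 50 = 50
No arrangement into 8 bins stays within capacity, so 9 is optimal.

9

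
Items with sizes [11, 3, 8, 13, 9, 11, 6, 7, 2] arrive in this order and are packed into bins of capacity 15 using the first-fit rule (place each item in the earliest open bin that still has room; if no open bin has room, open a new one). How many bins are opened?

  11 → bin 1 (new)  [load 11/15]
  3 → bin 1  [load 14/15]
  8 → bin 2 (new)  [load 8/15]
  13 → bin 3 (new)  [load 13/15]
  9 → bin 4 (new)  [load 9/15]
  11 → bin 5 (new)  [load 11/15]
  6 → bin 2  [load 14/15]
  7 → bin 6 (new)  [load 7/15]
  2 → bin 3  [load 15/15]
6 bins opened.

6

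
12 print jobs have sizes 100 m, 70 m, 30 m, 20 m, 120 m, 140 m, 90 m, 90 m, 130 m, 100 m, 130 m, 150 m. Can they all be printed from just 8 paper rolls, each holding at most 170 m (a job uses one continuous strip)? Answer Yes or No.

No

Total = 1170 m; ⌈1170/170⌉ = 7.
9 print jobs each exceed half the capacity and cannot share a roll, forcing at least 9 paper rolls.
At least 9 paper rolls are required, but only 8 are allowed.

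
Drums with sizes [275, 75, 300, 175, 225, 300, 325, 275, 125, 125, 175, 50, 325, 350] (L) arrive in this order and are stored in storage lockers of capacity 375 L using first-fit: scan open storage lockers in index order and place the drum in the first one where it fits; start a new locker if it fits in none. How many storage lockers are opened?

  275 → locker 1 (new)  [load 275/375]
  75 → locker 1  [load 350/375]
  300 → locker 2 (new)  [load 300/375]
  175 → locker 3 (new)  [load 175/375]
  225 → locker 4 (new)  [load 225/375]
  300 → locker 5 (new)  [load 300/375]
  325 → locker 6 (new)  [load 325/375]
  275 → locker 7 (new)  [load 275/375]
  125 → locker 3  [load 300/375]
  125 → locker 4  [load 350/375]
  175 → locker 8 (new)  [load 175/375]
  50 → locker 2  [load 350/375]
  325 → locker 9 (new)  [load 325/375]
  350 → locker 10 (new)  [load 350/375]
10 storage lockers opened.

10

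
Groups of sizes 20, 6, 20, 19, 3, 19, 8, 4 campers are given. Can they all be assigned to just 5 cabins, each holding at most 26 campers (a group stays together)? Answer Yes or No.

Yes

A valid assignment using 5 cabins:
  cabin 1: 20 + 6 = 26
  cabin 2: 20 + 4 = 24
  cabin 3: 19 + 3 = 22
  cabin 4: 19 = 19
  cabin 5: 8 = 8
Every load is within 26 campers, so 5 cabins suffice.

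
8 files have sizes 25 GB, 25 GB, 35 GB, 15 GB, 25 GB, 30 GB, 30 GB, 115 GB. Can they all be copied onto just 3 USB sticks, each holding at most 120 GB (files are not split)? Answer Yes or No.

Yes

A valid assignment using 3 USB sticks:
  USB stick 1: 115 = 115
  USB stick 2: 35 + 30 + 30 + 25 = 120
  USB stick 3: 25 + 25 + 15 = 65
Every load is within 120 GB, so 3 USB sticks suffice.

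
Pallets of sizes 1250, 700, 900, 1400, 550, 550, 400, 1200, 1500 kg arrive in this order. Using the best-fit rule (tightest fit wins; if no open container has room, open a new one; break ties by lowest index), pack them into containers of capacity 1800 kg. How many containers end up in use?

  1250 → container 1 (new)  [load 1250/1800]
  700 → container 2 (new)  [load 700/1800]
  900 → container 2  [load 1600/1800]
  1400 → container 3 (new)  [load 1400/1800]
  550 → container 1  [load 1800/1800]
  550 → container 4 (new)  [load 550/1800]
  400 → container 3  [load 1800/1800]
  1200 → container 4  [load 1750/1800]
  1500 → container 5 (new)  [load 1500/1800]
5 containers opened.

5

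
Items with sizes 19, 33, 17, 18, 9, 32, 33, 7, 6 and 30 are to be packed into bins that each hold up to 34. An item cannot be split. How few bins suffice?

7

Total = 33 + 33 + 32 + 30 + 19 + 18 + 17 + 9 + 7 + 6 = 204.
Lower bound: ⌈204/34⌉ = 6 bins.
A packing using 7 bins:
  bin 1: 33 = 33
  bin 2: 33 = 33
  bin 3: 32 = 32
  bin 4: 30 = 30
  bin 5: 19 + 9 + 6 = 34
  bin 6: 18 + 7 = 25
  bin 7: 17 = 17
No arrangement into 6 bins stays within capacity, so 7 is optimal.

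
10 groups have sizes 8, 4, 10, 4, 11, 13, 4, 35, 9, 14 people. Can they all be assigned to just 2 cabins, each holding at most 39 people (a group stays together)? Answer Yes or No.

No

Total = 112 people; ⌈112/39⌉ = 3.
At least 3 cabins are required, but only 2 are allowed.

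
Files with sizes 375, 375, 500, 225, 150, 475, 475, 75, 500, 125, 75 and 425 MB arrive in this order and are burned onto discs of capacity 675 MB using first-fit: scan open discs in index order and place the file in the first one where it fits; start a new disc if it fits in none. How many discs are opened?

  375 → disc 1 (new)  [load 375/675]
  375 → disc 2 (new)  [load 375/675]
  500 → disc 3 (new)  [load 500/675]
  225 → disc 1  [load 600/675]
  150 → disc 2  [load 525/675]
  475 → disc 4 (new)  [load 475/675]
  475 → disc 5 (new)  [load 475/675]
  75 → disc 1  [load 675/675]
  500 → disc 6 (new)  [load 500/675]
  125 → disc 2  [load 650/675]
  75 → disc 3  [load 575/675]
  425 → disc 7 (new)  [load 425/675]
7 discs opened.

7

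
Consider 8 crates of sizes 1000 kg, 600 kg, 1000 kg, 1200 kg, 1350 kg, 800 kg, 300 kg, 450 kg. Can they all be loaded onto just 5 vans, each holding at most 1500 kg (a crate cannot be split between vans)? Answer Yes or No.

Yes

A valid assignment using 5 vans:
  van 1: 1350 = 1350
  van 2: 1200 + 300 = 1500
  van 3: 1000 + 450 = 1450
  van 4: 1000 = 1000
  van 5: 800 + 600 = 1400
Every load is within 1500 kg, so 5 vans suffice.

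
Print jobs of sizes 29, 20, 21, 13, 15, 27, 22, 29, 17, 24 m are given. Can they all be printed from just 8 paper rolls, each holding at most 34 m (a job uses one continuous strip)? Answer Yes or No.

A valid assignment using 8 paper rolls:
  roll 1: 29 = 29
  roll 2: 29 = 29
  roll 3: 27 = 27
  roll 4: 24 = 24
  roll 5: 22 = 22
  roll 6: 21 + 13 = 34
  roll 7: 20 = 20
  roll 8: 17 + 15 = 32
Every load is within 34 m, so 8 paper rolls suffice.

Yes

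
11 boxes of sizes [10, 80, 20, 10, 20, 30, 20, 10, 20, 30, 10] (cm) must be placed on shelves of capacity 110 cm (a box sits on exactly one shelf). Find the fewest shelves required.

3

Total = 80 + 30 + 30 + 20 + 20 + 20 + 20 + 10 + 10 + 10 + 10 = 260 cm.
Lower bound: ⌈260/110⌉ = 3 shelves.
A packing using 3 shelves:
  shelf 1: 80 + 30 = 110
  shelf 2: 30 + 20 + 20 + 20 + 20 = 110
  shelf 3: 10 + 10 + 10 + 10 = 40
This matches the lower bound, so 3 is optimal.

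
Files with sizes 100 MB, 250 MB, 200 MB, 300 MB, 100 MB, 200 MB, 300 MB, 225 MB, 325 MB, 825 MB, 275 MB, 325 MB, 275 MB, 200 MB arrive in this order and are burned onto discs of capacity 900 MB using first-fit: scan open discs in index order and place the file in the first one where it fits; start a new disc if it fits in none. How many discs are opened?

5

  100 → disc 1 (new)  [load 100/900]
  250 → disc 1  [load 350/900]
  200 → disc 1  [load 550/900]
  300 → disc 1  [load 850/900]
  100 → disc 2 (new)  [load 100/900]
  200 → disc 2  [load 300/900]
  300 → disc 2  [load 600/900]
  225 → disc 2  [load 825/900]
  325 → disc 3 (new)  [load 325/900]
  825 → disc 4 (new)  [load 825/900]
  275 → disc 3  [load 600/900]
  325 → disc 5 (new)  [load 325/900]
  275 → disc 3  [load 875/900]
  200 → disc 5  [load 525/900]
5 discs opened.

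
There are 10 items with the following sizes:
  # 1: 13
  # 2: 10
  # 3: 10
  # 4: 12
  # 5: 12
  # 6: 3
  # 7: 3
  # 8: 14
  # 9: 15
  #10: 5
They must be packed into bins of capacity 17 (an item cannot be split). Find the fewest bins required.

7

Total = 15 + 14 + 13 + 12 + 12 + 10 + 10 + 5 + 3 + 3 = 97.
Lower bound: ⌈97/17⌉ = 6 bins.
Also, 7 items each exceed 17/2, and no two of those can share a bin, so at least 7 bins are needed.
A packing using 7 bins:
  bin 1: 15 = 15
  bin 2: 14 + 3 = 17
  bin 3: 13 + 3 = 16
  bin 4: 12 + 5 = 17
  bin 5: 12 = 12
  bin 6: 10 = 10
  bin 7: 10 = 10
This matches the lower bound, so 7 is optimal.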